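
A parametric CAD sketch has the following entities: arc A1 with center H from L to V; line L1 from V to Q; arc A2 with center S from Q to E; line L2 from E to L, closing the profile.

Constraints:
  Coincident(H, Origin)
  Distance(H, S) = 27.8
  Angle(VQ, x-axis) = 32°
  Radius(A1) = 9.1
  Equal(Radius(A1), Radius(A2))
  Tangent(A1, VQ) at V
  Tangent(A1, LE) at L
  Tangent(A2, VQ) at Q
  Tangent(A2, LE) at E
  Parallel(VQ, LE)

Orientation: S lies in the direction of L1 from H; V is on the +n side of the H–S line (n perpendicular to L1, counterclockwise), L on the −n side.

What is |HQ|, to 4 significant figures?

29.25

The slot axis is L1's direction at 32.0°, so u = (cos 32.0°, sin 32.0°) = (0.8480, 0.5299) and n = (−sin 32.0°, cos 32.0°) = (-0.5299, 0.8480). H is at the origin and S lies 27.8 along u from H, so S = 27.8·u = (23.58, 14.73). Tangency of A1 to both parallel lines with radius 9.1 puts V and L at H ± 9.1·n: V = (-4.822, 7.717), L = (4.822, -7.717). Equal radii place Q and E the same way about S: Q = S + 9.1·n = (18.75, 22.45), E = S − 9.1·n = (28.40, 7.015). Then |HQ| = |Q − H| = 29.25.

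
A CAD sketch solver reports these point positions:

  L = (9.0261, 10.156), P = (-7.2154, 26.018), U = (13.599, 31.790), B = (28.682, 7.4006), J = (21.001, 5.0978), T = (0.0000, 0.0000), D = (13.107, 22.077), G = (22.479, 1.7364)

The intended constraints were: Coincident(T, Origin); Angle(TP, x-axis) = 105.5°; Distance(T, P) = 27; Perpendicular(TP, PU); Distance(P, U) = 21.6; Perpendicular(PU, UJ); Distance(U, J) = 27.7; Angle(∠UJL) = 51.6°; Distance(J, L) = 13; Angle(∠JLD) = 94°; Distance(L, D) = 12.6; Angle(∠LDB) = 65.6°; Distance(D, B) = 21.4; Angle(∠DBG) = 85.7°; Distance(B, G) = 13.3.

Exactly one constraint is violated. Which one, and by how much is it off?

Distance(B, G) = 13.3 — off by 4.90.

T = (0.00, 0.00) ✓; TP at 105.5° ✓; |TP| = 27.00 ✓; ∠(TP, PU) = 90.00° ✓; |PU| = 21.60 ✓; ∠(PU, UJ) = 90.00° ✓; |UJ| = 27.70 ✓; ∠UJL = 51.60° ✓; |JL| = 13.00 ✓; ∠JLD = 94.00° ✓; |LD| = 12.60 ✓; ∠LDB = 65.60° ✓; |DB| = 21.40 ✓; ∠DBG = 85.70° ✓; |BG| = 8.400 ✗.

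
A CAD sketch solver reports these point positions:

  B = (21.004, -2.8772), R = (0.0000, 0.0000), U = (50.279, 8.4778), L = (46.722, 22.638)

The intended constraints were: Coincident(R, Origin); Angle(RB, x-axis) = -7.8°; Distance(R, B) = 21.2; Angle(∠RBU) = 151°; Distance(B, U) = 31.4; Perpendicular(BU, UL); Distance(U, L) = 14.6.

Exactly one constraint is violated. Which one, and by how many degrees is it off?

Perpendicular(BU, UL) — off by 7.10°.

R = (0.00, 0.00) ✓; RB at -7.800° ✓; |RB| = 21.20 ✓; ∠RBU = 151.0° ✓; |BU| = 31.40 ✓; ∠(BU, UL) = 82.90° ✗; |UL| = 14.60 ✓.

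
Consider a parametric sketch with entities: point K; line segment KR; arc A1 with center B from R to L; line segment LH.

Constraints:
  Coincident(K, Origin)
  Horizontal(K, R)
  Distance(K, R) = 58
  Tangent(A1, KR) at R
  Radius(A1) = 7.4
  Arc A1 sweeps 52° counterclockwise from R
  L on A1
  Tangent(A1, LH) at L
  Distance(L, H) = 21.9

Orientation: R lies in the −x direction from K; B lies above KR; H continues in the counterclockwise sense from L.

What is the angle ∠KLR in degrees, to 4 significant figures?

150.9°

Since A1 is tangent to KR there, BR ⟂ KR, so B = R + (0, 7.4) = (-58.00, 7.400). On A1, R sits at bearing -90° from B; a 52° counterclockwise sweep puts L at bearing -38°, so L = B + 7.4·(cos -38°, sin -38°) = (-52.17, 2.844). Then cos ∠KLR = LK·LR / (|LK||LR|), giving 150.9°.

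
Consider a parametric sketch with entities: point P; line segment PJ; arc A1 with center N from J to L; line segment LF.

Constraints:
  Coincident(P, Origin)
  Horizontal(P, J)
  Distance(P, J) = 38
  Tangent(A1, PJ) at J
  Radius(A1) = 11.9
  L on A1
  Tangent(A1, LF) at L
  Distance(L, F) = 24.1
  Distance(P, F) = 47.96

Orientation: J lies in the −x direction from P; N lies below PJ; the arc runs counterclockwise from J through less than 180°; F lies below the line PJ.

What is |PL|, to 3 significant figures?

50.7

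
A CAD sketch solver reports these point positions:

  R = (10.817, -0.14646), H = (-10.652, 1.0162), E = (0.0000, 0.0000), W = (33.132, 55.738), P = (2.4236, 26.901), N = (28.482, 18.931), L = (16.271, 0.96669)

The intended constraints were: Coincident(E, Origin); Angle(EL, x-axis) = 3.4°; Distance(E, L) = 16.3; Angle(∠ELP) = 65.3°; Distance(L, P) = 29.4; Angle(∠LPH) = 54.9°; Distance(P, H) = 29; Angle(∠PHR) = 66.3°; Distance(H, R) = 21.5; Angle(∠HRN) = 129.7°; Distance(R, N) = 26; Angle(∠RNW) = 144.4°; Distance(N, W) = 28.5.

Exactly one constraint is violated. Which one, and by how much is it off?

Distance(N, W) = 28.5 — off by 8.60.

E = (0.00, 0.00) ✓; EL at 3.400° ✓; |EL| = 16.30 ✓; ∠ELP = 65.30° ✓; |LP| = 29.40 ✓; ∠LPH = 54.90° ✓; |PH| = 29.00 ✓; ∠PHR = 66.30° ✓; |HR| = 21.50 ✓; ∠HRN = 129.7° ✓; |RN| = 26.00 ✓; ∠RNW = 144.4° ✓; |NW| = 37.10 ✗.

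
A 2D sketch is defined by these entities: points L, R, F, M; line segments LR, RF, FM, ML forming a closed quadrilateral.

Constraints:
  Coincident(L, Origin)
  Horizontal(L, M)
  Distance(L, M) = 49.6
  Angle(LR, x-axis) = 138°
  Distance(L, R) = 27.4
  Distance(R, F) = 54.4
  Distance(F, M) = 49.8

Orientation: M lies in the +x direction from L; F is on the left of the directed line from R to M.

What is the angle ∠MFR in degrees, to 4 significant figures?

87.79°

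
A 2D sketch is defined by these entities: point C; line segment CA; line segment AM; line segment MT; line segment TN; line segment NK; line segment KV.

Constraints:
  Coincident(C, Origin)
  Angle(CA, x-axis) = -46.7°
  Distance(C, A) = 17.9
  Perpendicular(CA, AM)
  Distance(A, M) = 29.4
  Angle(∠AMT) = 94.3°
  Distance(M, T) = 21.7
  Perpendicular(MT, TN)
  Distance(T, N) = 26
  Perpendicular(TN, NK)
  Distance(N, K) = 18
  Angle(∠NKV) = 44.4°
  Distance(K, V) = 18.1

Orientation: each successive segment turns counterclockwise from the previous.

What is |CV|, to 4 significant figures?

17.35

C is at the origin; CA runs at -46.7° with length 17.9, so A = (12.28, -13.03). CA is perpendicular to AM, so AM runs at 43.30°; with |AM| = 29.4, M = (33.67, 7.136). ∠AMT = 94.3° gives MT at 129.0° from the x-axis; with |MT| = 21.7, T = (20.02, 24.00). MT is perpendicular to TN, so TN runs at -141.0°; with |TN| = 26.0, N = (-0.1894, 7.638). The perpendicularity gives NK at right angles to TN, so NK runs at -51.00°; with |NK| = 18.0, K = (11.14, -6.351). ∠NKV = 44.4° gives KV at 84.60° from the x-axis; with |KV| = 18.1, V = (12.84, 11.67). Then |CV| = |V − C| = 17.35.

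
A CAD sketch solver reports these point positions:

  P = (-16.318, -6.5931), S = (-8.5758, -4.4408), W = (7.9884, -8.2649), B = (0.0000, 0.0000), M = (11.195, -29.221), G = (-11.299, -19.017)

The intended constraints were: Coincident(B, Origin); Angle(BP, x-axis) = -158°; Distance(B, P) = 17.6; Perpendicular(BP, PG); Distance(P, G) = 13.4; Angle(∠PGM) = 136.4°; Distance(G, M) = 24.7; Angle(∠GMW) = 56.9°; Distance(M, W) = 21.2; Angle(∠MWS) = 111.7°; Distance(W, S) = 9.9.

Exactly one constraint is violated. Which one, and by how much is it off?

Distance(W, S) = 9.9 — off by 7.10.

B = (0.00, 0.00) ✓; BP at -158.0° ✓; |BP| = 17.60 ✓; ∠(BP, PG) = 90.00° ✓; |PG| = 13.40 ✓; ∠PGM = 136.4° ✓; |GM| = 24.70 ✓; ∠GMW = 56.90° ✓; |MW| = 21.20 ✓; ∠MWS = 111.7° ✓; |WS| = 17.00 ✗.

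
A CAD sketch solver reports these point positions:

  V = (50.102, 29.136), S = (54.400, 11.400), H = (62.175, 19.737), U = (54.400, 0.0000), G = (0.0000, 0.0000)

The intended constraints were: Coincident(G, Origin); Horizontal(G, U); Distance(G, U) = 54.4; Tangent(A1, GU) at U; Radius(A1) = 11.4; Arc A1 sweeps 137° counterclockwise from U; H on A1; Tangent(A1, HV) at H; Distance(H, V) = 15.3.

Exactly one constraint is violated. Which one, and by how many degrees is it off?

Tangent(A1, HV) at H — off by 5.10°.

G = (0.00, 0.00) ✓; G.y = 0.00, U.y = 0.00 ✓; |GU| = 54.40 ✓; ∠(SU, UG) = 90.00° ✓; |SU| = 11.40 ✓; bearing(S→H) − bearing(S→U) = 137.0° ✓; |SH| = 11.40 ✓; ∠(SH, HV) = 84.90° ✗; |HV| = 15.30 ✓.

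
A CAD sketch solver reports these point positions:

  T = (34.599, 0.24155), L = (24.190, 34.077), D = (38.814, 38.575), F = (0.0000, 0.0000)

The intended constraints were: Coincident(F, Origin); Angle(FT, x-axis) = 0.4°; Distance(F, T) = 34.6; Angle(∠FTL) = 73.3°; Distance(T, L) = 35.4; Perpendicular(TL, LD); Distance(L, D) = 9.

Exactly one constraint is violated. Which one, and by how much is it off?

Distance(L, D) = 9 — off by 6.30.

F = (0.00, 0.00) ✓; FT at 0.4000° ✓; |FT| = 34.60 ✓; ∠FTL = 73.30° ✓; |TL| = 35.40 ✓; ∠(TL, LD) = 90.00° ✓; |LD| = 15.30 ✗.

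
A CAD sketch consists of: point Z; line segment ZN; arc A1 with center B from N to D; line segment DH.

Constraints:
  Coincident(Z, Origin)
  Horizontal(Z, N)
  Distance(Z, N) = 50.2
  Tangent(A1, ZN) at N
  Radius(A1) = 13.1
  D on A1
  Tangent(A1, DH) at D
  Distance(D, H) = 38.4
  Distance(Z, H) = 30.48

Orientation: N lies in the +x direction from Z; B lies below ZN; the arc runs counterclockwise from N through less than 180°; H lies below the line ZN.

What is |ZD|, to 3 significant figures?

41.9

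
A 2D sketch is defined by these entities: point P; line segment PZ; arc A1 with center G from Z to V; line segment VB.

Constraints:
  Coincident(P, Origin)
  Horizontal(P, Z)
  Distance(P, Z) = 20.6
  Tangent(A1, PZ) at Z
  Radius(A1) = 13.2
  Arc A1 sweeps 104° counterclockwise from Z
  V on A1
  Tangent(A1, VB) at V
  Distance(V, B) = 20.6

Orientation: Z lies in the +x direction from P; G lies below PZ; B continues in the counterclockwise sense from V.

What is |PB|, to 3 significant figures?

38.6

On A1, Z sits at bearing 90° from G; a 104° counterclockwise sweep puts V at bearing 194°, so V = G + 13.2·(cos 194°, sin 194°) = (7.79, -16.4). A1 meets VB tangentially, so GV is at right angles to VB, so VB runs along (−sin 194°, cos 194°); with |VB| = 20.6, B = (12.8, -36.4). Then |PB| = |B − P| = 38.6.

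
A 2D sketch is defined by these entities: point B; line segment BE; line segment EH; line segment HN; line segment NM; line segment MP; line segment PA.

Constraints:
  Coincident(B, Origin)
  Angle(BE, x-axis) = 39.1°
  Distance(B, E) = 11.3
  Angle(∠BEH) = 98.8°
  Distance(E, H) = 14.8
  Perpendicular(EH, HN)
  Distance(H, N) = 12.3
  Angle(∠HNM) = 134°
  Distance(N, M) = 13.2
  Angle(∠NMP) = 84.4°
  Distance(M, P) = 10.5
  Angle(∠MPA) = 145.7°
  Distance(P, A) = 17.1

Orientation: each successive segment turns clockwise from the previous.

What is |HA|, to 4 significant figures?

17.66

∠NMP = 84.4° gives MP at 86.30° from the x-axis; with |MP| = 10.5, P = (-1.011, -1.882). ∠MPA = 145.7° gives PA at 52.00° from the x-axis; with |PA| = 17.1, A = (9.517, 11.59). Then |HA| = |A − H| = 17.66.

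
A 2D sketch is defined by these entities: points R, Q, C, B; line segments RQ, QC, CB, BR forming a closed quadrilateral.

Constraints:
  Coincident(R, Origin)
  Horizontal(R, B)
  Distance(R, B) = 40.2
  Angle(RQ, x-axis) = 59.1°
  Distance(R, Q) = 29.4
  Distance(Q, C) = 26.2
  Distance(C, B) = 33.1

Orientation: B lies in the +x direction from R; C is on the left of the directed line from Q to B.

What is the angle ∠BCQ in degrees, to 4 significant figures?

72.71°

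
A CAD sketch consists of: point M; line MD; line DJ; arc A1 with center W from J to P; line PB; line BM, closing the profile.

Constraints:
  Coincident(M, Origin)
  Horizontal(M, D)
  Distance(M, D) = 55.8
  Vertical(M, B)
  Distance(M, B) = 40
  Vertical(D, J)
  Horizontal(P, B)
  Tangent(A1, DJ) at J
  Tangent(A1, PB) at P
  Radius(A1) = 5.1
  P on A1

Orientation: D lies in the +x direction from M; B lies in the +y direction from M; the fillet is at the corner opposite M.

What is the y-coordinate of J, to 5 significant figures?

34.900

M is at the origin; MD is horizontal with |MD| = 55.8 and D on the +x side, so D = (55.800, 0.0000). M and B share the same x with |MB| = 40.0 and B on the +y side, so B = (0.0000, 40.000). The virtual corner opposite M is at (55.800, 40.000). Since A1 is tangent to DJ there, WJ ⟂ DJ and tangency of A1 to PB means the radius WP is perpendicular to PB, with radius 5.1, so the center W sits 5.1 in from both sides at W = (50.700, 34.900). That places the tangent points at J = (55.800, 34.900) on DJ and P = (50.700, 40.000) on PB. So J.y = 34.900.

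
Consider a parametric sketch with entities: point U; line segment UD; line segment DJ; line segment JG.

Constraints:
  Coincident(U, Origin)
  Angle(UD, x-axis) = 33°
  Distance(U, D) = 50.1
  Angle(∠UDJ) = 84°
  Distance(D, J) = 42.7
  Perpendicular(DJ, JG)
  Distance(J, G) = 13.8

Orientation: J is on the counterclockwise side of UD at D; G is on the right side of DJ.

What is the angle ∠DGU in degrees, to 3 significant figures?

41.6°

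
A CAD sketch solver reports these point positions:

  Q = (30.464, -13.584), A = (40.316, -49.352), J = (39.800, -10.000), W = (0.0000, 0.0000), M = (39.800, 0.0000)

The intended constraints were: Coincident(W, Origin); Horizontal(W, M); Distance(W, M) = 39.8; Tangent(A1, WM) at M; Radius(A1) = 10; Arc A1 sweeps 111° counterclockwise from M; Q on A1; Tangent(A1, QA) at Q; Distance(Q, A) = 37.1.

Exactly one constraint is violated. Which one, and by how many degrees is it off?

Tangent(A1, QA) at Q — off by 5.60°.

W = (0.00, 0.00) ✓; W.y = 0.00, M.y = 0.00 ✓; |WM| = 39.80 ✓; ∠(JM, MW) = 90.00° ✓; |JM| = 10.00 ✓; bearing(J→Q) − bearing(J→M) = 111.0° ✓; |JQ| = 10.00 ✓; ∠(JQ, QA) = 95.60° ✗; |QA| = 37.10 ✓.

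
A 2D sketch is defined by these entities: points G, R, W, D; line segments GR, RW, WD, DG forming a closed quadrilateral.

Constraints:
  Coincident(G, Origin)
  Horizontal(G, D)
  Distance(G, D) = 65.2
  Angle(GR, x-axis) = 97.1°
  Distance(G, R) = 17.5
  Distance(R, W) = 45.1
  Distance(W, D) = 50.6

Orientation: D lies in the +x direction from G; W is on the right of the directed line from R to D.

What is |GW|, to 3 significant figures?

29.6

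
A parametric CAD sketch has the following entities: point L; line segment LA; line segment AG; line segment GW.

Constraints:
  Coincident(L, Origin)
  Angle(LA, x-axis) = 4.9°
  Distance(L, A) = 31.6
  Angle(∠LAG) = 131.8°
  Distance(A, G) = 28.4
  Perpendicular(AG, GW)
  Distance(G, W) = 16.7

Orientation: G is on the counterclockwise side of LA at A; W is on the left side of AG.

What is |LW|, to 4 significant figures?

49.94

L is at the origin; LA runs at 4.9° with length 31.6, so A = 31.6·(cos 4.9°, sin 4.9°) = (31.48, 2.699). ∠LAG = 131.8°, so AG runs at 4.9° + (180° − 131.8°) = 53.10° from the x-axis; with |AG| = 28.4, G = A + 28.4·(cos 53.10°, sin 53.10°) = (48.54, 25.41). AG ⟂ GW; with |GW| = 16.7 on the left of AG, W = G + 16.7·(-0.7997, 0.6004) = (35.18, 35.44). Then |LW| = |W − L| = 49.94.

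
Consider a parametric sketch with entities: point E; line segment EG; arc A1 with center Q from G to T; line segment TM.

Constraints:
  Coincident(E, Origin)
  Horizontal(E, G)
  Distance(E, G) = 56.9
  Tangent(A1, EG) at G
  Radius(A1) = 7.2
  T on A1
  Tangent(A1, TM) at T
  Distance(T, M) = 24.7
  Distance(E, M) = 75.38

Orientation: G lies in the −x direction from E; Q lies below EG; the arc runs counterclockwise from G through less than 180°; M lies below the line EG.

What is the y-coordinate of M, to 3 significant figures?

-29.8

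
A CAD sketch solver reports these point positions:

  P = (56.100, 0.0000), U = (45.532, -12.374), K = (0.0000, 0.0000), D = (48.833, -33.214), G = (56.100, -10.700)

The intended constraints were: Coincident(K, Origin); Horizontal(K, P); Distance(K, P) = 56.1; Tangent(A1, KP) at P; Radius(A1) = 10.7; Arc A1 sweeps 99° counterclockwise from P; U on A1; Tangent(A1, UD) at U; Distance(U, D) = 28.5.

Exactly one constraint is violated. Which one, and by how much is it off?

Distance(U, D) = 28.5 — off by 7.40.

K = (0.00, 0.00) ✓; K.y = 0.00, P.y = 0.00 ✓; |KP| = 56.10 ✓; ∠(GP, PK) = 90.00° ✓; |GP| = 10.70 ✓; bearing(G→U) − bearing(G→P) = 99.00° ✓; |GU| = 10.70 ✓; ∠(GU, UD) = 90.00° ✓; |UD| = 21.10 ✗.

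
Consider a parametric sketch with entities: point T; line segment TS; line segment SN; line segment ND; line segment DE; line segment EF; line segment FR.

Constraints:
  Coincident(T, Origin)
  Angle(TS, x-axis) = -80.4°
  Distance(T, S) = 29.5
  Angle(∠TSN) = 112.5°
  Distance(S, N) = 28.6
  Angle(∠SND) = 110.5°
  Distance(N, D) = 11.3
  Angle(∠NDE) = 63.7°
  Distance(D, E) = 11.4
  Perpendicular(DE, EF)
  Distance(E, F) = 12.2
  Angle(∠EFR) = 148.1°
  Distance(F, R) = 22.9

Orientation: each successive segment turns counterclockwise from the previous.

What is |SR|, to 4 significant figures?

41.98

DE is perpendicular to EF, so EF runs at -97.10°; with |EF| = 12.2, F = (26.20, -36.74). ∠EFR = 148.1° gives FR at -65.20° from the x-axis; with |FR| = 22.9, R = (35.80, -57.52). Then |SR| = |R − S| = 41.98.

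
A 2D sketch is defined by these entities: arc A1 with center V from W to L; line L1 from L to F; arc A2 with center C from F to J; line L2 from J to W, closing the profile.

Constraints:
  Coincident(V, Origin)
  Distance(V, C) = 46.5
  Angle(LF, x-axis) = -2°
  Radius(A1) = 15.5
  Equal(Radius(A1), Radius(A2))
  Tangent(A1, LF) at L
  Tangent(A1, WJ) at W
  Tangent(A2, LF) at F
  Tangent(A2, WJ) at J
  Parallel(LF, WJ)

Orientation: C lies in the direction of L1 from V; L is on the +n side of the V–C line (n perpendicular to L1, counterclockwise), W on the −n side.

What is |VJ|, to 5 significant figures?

49.015

The slot axis is L1's direction at -2.0°, so u = (cos -2.0°, sin -2.0°) = (0.99939, -0.034899) and n = (−sin -2.0°, cos -2.0°) = (0.034899, 0.99939). V is at the origin and C lies 46.5 along u from V, so C = 46.5·u = (46.472, -1.6228). Tangency of A1 to both parallel lines with radius 15.5 puts L and W at V ± 15.5·n: L = (0.54094, 15.491), W = (-0.54094, -15.491). Equal radii place F and J the same way about C: F = C + 15.5·n = (47.013, 13.868), J = C − 15.5·n = (45.931, -17.113). Then |VJ| = |J − V| = 49.015.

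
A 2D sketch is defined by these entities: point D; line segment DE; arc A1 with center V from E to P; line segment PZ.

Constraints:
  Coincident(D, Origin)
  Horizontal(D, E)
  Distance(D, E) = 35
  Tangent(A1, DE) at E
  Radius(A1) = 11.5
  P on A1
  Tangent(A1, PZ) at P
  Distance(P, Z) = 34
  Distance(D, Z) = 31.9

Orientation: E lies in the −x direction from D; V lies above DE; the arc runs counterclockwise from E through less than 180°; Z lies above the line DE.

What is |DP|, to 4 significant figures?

26.26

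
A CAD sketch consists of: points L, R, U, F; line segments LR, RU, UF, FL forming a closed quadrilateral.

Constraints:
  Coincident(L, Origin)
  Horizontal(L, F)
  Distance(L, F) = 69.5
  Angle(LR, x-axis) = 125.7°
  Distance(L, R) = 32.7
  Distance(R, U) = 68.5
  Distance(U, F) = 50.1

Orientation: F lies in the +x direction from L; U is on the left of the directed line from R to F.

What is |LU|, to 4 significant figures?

64.86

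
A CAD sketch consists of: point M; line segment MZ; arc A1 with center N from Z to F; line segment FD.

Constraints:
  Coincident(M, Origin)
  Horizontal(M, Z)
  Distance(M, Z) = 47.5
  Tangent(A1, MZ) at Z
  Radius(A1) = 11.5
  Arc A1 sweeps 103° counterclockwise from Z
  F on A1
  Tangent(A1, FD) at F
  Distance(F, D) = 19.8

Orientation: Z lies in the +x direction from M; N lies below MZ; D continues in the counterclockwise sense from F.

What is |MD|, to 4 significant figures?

52.67

M is at the origin; M and Z share the same y with |MZ| = 47.5 and Z on the +x side, so Z = (47.50, 0.000). Tangency of A1 to MZ means the radius NZ is perpendicular to MZ, so N = Z + (0, -11.5) = (47.50, -11.50). On A1, Z sits at bearing 90° from N; a 103° counterclockwise sweep puts F at bearing 193°, so F = N + 11.5·(cos 193°, sin 193°) = (36.29, -14.09). The tangent condition forces NF to be normal to FD, so FD runs along (−sin 193°, cos 193°); with |FD| = 19.8, D = (40.75, -33.38). Then |MD| = |D − M| = 52.67.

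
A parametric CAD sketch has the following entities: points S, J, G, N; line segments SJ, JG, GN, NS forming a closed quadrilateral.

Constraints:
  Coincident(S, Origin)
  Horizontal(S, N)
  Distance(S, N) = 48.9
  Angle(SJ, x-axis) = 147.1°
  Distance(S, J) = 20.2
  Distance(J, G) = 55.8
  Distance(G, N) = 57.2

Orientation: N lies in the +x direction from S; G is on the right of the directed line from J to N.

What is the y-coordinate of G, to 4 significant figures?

-39.27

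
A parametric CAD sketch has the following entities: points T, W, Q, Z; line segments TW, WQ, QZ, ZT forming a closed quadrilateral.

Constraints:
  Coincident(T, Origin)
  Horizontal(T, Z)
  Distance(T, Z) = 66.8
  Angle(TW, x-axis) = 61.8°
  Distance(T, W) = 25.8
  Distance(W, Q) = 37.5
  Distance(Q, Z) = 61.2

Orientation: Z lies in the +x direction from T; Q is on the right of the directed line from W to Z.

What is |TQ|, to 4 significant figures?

16.20

Checks: |WQ| = 37.50 ✓; |QZ| = 61.20 ✓.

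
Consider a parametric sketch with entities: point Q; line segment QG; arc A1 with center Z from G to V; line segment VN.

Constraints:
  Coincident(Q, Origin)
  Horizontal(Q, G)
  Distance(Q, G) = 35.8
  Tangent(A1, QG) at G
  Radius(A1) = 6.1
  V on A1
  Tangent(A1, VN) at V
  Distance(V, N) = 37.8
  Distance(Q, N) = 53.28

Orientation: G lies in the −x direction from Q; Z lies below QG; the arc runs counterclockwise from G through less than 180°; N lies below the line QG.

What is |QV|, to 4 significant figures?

42.36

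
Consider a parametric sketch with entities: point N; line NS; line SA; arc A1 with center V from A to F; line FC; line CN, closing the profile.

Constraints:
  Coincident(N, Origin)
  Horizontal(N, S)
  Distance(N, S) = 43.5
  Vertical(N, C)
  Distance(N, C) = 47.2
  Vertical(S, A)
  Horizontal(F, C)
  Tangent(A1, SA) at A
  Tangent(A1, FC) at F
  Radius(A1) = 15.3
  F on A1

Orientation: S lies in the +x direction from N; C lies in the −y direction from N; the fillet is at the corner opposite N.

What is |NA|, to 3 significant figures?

53.9

N is at the origin; NS is horizontal with |NS| = 43.5 and S on the +x side, so S = (43.5, 0.00). N and C share the same x with |NC| = 47.2 and C on the −y side, so C = (0.00, -47.2). The virtual corner opposite N is at (43.5, -47.2). The tangent condition forces VA to be normal to SA and since A1 is tangent to FC there, VF ⟂ FC, with radius 15.3, so the center V sits 15.3 in from both sides at V = (28.2, -31.9). That places the tangent points at A = (43.5, -31.9) on SA and F = (28.2, -47.2) on FC. Then |NA| = |A − N| = 53.9.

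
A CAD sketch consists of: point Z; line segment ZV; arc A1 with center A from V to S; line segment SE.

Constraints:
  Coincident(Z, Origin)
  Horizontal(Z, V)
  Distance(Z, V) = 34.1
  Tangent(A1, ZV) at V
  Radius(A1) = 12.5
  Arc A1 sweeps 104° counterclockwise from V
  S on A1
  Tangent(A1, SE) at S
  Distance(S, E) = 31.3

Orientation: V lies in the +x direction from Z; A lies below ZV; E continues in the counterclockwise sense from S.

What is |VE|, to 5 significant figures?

46.120

Z is at the origin; ZV is horizontal with |ZV| = 34.1 and V on the +x side, so V = (34.100, 0.0000). Since A1 is tangent to ZV there, AV ⟂ ZV, so A = V + (0, -12.5) = (34.100, -12.500). On A1, V sits at bearing 90° from A; a 104° counterclockwise sweep puts S at bearing 194°, so S = A + 12.5·(cos 194°, sin 194°) = (21.971, -15.524). Since A1 is tangent to SE there, AS ⟂ SE, so SE runs along (−sin 194°, cos 194°); with |SE| = 31.3, E = (29.543, -45.894). Then |VE| = |E − V| = 46.120.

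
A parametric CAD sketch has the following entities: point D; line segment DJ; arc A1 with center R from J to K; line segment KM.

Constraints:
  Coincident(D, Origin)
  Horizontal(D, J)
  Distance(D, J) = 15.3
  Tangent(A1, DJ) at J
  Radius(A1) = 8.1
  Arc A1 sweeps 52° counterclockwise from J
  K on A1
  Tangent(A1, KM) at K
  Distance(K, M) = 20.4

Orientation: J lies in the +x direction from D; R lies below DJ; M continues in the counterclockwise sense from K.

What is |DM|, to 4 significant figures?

19.53

D is at the origin; D and J share the same y with |DJ| = 15.3 and J on the +x side, so J = (15.30, 0.000). Tangency of A1 to DJ means the radius RJ is perpendicular to DJ, so R = J + (0, -8.1) = (15.30, -8.100). On A1, J sits at bearing 90° from R; a 52° counterclockwise sweep puts K at bearing 142°, so K = R + 8.1·(cos 142°, sin 142°) = (8.917, -3.113). The tangent condition forces RK to be normal to KM, so KM runs along (−sin 142°, cos 142°); with |KM| = 20.4, M = (-3.642, -19.19). Then |DM| = |M − D| = 19.53.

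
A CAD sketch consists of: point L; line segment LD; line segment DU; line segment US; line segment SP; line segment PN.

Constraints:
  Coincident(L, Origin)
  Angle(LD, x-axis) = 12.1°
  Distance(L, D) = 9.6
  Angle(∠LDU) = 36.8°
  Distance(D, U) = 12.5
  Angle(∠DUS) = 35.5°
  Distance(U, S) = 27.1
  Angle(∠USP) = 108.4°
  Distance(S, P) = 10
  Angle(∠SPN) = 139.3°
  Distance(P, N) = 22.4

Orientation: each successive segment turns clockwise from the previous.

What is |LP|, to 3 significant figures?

25.7

L is at the origin; LD runs at 12.1° with length 9.6, so D = (9.39, 2.01). ∠LDU = 36.8° gives DU at -131° from the x-axis; with |DU| = 12.5, U = (1.17, -7.41). ∠DUS = 35.5° gives US at 84.4° from the x-axis; with |US| = 27.1, S = (3.81, 19.6). ∠USP = 108.4° gives SP at 12.8° from the x-axis; with |SP| = 10.0, P = (13.6, 21.8). Then |LP| = |P − L| = 25.7.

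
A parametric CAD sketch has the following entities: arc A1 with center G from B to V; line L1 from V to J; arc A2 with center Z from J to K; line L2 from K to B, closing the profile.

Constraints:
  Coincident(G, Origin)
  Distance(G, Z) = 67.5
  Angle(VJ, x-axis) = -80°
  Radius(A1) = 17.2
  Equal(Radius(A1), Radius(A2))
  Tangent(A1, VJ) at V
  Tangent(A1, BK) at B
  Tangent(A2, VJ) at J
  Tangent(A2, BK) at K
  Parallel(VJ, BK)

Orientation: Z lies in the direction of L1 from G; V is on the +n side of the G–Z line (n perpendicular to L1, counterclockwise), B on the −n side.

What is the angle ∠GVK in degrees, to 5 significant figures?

62.995°

The slot axis is L1's direction at -80.0°, so u = (cos -80.0°, sin -80.0°) = (0.17365, -0.98481) and n = (−sin -80.0°, cos -80.0°) = (0.98481, 0.17365). G is at the origin and Z lies 67.5 along u from G, so Z = 67.5·u = (11.721, -66.475). Tangency of A1 to both parallel lines with radius 17.2 puts V and B at G ± 17.2·n: V = (16.939, 2.9867), B = (-16.939, -2.9867). Equal radii place J and K the same way about Z: J = Z + 17.2·n = (28.660, -63.488), K = Z − 17.2·n = (-5.2174, -69.461). Then cos ∠GVK = VG·VK / (|VG||VK|), giving 62.995°.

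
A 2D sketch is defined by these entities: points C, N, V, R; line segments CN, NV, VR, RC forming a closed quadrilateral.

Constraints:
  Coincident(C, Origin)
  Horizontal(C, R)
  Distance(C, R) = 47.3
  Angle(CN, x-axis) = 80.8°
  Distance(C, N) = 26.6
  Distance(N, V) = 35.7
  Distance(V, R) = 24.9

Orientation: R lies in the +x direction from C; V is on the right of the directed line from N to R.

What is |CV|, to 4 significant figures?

23.16

C is at the origin; C and R share the same y with |CR| = 47.3 and R in +x, so R = (47.3, 0). CN runs at 80.8° with |CN| = 26.6, so N = (4.253, 26.26). V is determined by |NV| = 35.7 and |VR| = 24.9 together: it lies at the intersection of circle(N, 35.7) and circle(R, 24.9). With |NR| = 50.42, the foot of the radical line on NR is 31.70 from N and the perpendicular offset is √(35.7² − 31.70²) = 16.42. Taking the right-of-NR solution: V = (22.77, -4.266).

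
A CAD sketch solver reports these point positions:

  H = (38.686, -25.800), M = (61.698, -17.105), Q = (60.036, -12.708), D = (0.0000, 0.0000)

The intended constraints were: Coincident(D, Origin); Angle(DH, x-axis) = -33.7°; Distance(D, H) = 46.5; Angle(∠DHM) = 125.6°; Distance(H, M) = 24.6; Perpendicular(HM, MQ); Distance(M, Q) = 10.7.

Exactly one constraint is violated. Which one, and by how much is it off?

Distance(M, Q) = 10.7 — off by 6.00.

D = (0.00, 0.00) ✓; DH at -33.70° ✓; |DH| = 46.50 ✓; ∠DHM = 125.6° ✓; |HM| = 24.60 ✓; ∠(HM, MQ) = 90.01° ✓; |MQ| = 4.701 ✗.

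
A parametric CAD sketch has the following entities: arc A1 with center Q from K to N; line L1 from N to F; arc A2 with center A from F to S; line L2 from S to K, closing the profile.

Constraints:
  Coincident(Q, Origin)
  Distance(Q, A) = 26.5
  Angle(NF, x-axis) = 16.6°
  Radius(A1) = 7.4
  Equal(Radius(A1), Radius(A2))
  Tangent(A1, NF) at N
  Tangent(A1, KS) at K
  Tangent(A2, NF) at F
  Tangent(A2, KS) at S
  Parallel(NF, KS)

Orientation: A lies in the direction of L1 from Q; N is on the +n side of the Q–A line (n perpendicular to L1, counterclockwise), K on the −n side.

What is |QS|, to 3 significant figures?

27.5

The slot axis is L1's direction at 16.6°, so u = (cos 16.6°, sin 16.6°) = (0.958, 0.286) and n = (−sin 16.6°, cos 16.6°) = (-0.286, 0.958). Q is at the origin and A lies 26.5 along u from Q, so A = 26.5·u = (25.4, 7.57). Tangency of A1 to both parallel lines with radius 7.4 puts N and K at Q ± 7.4·n: N = (-2.11, 7.09), K = (2.11, -7.09). Equal radii place F and S the same way about A: F = A + 7.4·n = (23.3, 14.7), S = A − 7.4·n = (27.5, 0.479). Then |QS| = |S − Q| = 27.5.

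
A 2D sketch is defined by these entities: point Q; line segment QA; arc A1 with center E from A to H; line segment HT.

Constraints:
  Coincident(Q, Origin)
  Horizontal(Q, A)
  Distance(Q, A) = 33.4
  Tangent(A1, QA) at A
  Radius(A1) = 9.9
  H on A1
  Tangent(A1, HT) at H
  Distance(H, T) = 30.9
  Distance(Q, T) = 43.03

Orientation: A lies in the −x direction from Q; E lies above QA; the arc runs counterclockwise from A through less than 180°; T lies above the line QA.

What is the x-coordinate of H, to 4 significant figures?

-23.63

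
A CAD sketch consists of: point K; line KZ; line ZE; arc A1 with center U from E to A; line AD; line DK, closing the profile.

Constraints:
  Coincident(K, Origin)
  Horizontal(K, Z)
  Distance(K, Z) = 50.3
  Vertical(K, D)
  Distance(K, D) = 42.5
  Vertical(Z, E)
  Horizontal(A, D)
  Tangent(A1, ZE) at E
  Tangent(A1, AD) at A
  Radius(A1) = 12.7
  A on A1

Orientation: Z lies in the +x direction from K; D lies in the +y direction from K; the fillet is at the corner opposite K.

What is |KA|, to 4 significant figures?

56.75

K is at the origin; KZ is horizontal with |KZ| = 50.3 and Z on the +x side, so Z = (50.30, 0.000). KD is vertical with |KD| = 42.5 and D on the +y side, so D = (0.000, 42.50). The virtual corner opposite K is at (50.30, 42.50). Since A1 is tangent to ZE there, UE ⟂ ZE and A1 meets AD tangentially, so UA is at right angles to AD, with radius 12.7, so the center U sits 12.7 in from both sides at U = (37.60, 29.80). That places the tangent points at E = (50.30, 29.80) on ZE and A = (37.60, 42.50) on AD. Then |KA| = |A − K| = 56.75.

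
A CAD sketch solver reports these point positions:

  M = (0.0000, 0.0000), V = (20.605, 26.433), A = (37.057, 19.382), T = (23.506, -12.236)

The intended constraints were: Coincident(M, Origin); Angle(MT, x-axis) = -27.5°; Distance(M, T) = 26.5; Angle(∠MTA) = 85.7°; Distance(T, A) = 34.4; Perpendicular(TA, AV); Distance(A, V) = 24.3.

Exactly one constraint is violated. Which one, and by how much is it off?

Distance(A, V) = 24.3 — off by 6.40.

M = (0.00, 0.00) ✓; MT at -27.50° ✓; |MT| = 26.50 ✓; ∠MTA = 85.70° ✓; |TA| = 34.40 ✓; ∠(TA, AV) = 90.00° ✓; |AV| = 17.90 ✗.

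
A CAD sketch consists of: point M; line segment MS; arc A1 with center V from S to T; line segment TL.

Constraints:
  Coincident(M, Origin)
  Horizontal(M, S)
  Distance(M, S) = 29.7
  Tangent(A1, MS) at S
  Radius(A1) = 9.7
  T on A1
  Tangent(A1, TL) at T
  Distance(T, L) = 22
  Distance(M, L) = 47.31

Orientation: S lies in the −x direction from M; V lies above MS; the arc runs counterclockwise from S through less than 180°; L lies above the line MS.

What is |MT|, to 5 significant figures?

26.226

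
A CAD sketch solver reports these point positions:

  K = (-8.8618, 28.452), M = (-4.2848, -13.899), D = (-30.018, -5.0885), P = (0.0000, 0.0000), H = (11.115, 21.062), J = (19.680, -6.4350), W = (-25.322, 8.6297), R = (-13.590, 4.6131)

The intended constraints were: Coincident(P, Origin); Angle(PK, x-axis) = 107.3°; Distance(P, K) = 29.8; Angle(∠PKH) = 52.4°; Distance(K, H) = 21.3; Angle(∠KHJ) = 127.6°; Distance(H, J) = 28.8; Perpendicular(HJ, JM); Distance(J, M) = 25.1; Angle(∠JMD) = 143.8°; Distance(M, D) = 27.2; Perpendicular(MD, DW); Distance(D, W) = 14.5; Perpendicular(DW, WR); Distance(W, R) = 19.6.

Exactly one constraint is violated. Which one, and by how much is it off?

Distance(W, R) = 19.6 — off by 7.20.

P = (0.00, 0.00) ✓; PK at 107.3° ✓; |PK| = 29.80 ✓; ∠PKH = 52.40° ✓; |KH| = 21.30 ✓; ∠KHJ = 127.6° ✓; |HJ| = 28.80 ✓; ∠(HJ, JM) = 90.00° ✓; |JM| = 25.10 ✓; ∠JMD = 143.8° ✓; |MD| = 27.20 ✓; ∠(MD, DW) = 90.00° ✓; |DW| = 14.50 ✓; ∠(DW, WR) = 90.00° ✓; |WR| = 12.40 ✗.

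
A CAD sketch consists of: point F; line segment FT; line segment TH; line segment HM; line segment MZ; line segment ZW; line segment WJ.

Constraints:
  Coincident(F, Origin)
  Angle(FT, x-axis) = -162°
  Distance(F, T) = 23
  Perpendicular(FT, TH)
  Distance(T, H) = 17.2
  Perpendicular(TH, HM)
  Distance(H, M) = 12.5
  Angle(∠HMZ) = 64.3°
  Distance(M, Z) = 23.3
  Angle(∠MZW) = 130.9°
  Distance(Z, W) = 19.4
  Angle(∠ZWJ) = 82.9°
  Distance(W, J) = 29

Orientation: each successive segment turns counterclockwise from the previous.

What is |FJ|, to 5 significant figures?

47.726

F is at the origin; FT runs at -162.0° with length 23.0, so T = (-21.874, -7.1074). FT is perpendicular to TH, so TH runs at -72.000°; with |TH| = 17.2, H = (-16.559, -23.466). The perpendicularity gives HM at right angles to TH, so HM runs at 18.000°; with |HM| = 12.5, M = (-4.6710, -19.603). ∠HMZ = 64.3° gives MZ at 133.70° from the x-axis; with |MZ| = 23.3, Z = (-20.769, -2.7577). ∠MZW = 130.9° gives ZW at -177.20° from the x-axis; with |ZW| = 19.4, W = (-40.145, -3.7054). ∠ZWJ = 82.9° gives WJ at -80.100° from the x-axis; with |WJ| = 29.0, J = (-35.159, -32.274). Then |FJ| = |J − F| = 47.726.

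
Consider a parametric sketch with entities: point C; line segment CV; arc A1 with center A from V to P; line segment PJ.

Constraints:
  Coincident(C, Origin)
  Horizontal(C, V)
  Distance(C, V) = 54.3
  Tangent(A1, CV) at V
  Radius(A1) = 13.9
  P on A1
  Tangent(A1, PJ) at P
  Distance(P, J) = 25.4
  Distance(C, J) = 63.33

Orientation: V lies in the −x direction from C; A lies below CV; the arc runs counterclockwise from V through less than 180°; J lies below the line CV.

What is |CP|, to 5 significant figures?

68.621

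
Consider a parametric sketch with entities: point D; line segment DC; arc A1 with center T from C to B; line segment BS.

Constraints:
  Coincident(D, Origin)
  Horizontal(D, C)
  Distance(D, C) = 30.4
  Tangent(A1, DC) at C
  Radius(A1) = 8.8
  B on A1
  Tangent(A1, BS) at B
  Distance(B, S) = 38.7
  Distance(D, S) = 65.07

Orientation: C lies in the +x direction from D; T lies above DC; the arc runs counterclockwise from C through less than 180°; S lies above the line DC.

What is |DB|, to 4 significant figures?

39.61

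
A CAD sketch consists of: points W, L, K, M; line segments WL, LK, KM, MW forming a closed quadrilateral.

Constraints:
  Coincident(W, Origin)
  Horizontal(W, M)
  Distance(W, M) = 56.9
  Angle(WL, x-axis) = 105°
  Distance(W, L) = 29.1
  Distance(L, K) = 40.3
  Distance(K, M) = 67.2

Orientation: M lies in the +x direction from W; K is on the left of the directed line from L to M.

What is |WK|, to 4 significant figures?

60.43

W is at the origin; W and M share the same y with |WM| = 56.9 and M in +x, so M = (56.9, 0). WL runs at 105.0° with |WL| = 29.1, so L = (-7.532, 28.11). K is determined by |LK| = 40.3 and |KM| = 67.2 together: it lies at the intersection of circle(L, 40.3) and circle(M, 67.2). With |LM| = 70.30, the foot of the radical line on LM is 14.58 from L and the perpendicular offset is √(40.3² − 14.58²) = 37.57. Taking the left-of-LM solution: K = (20.85, 56.71).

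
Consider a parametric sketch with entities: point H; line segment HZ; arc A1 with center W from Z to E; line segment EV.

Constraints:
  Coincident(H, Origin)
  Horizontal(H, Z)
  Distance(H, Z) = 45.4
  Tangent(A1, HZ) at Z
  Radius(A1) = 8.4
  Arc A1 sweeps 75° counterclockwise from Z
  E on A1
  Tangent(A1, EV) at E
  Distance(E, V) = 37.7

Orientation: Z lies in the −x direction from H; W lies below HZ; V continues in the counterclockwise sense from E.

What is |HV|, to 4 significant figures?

76.30

On A1, Z sits at bearing 90° from W; a 75° counterclockwise sweep puts E at bearing 165°, so E = W + 8.4·(cos 165°, sin 165°) = (-53.51, -6.226). Tangency of A1 to EV means the radius WE is perpendicular to EV, so EV runs along (−sin 165°, cos 165°); with |EV| = 37.7, V = (-63.27, -42.64). Then |HV| = |V − H| = 76.30.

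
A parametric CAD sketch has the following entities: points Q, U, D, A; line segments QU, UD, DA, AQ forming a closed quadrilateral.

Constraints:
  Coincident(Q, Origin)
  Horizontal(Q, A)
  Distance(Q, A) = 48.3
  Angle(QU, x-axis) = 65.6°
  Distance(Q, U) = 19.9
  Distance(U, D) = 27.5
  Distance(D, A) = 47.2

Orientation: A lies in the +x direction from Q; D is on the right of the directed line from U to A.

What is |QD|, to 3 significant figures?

8.85

Checks: |QA| = 48.30 ✓; |QU| = 19.90 ✓; |UD| = 27.50 ✓; |DA| = 47.20 ✓.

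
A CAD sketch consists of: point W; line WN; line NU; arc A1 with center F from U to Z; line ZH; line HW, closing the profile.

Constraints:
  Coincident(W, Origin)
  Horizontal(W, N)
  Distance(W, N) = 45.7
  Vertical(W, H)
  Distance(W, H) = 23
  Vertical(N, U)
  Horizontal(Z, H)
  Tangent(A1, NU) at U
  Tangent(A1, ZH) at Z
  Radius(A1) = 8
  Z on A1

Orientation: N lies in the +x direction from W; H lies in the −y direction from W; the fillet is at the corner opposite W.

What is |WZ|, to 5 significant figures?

44.162

W is at the origin; WN is horizontal with |WN| = 45.7 and N on the +x side, so N = (45.700, 0.0000). W and H share the same x with |WH| = 23.0 and H on the −y side, so H = (0.0000, -23.000). The virtual corner opposite W is at (45.700, -23.000). The tangent condition forces FU to be normal to NU and A1 meets ZH tangentially, so FZ is at right angles to ZH, with radius 8.0, so the center F sits 8.0 in from both sides at F = (37.700, -15.000). That places the tangent points at U = (45.700, -15.000) on NU and Z = (37.700, -23.000) on ZH. Then |WZ| = |Z − W| = 44.162.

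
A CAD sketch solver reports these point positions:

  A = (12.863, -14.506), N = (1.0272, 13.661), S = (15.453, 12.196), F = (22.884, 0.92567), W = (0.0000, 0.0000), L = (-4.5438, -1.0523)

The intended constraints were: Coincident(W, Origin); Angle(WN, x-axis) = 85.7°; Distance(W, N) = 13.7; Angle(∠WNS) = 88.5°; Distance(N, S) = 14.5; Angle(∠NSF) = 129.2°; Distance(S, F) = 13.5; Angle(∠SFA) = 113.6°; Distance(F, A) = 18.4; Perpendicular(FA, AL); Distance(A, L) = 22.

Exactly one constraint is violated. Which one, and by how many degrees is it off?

Perpendicular(FA, AL) — off by 4.70°.

W = (0.00, 0.00) ✓; WN at 85.70° ✓; |WN| = 13.70 ✓; ∠WNS = 88.50° ✓; |NS| = 14.50 ✓; ∠NSF = 129.2° ✓; |SF| = 13.50 ✓; ∠SFA = 113.6° ✓; |FA| = 18.40 ✓; ∠(FA, AL) = 94.70° ✗; |AL| = 22.00 ✓.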